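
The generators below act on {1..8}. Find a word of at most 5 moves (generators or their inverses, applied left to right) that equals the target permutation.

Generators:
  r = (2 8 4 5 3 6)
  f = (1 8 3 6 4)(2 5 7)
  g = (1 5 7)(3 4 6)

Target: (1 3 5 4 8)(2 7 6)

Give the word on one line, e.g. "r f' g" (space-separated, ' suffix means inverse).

  after f': (1 4 6 3 8)(2 7 5)
  after r: (1 5 8)(2 7 3 4)
  after r: (1 3 5 4 8)(2 7 6)

f' r r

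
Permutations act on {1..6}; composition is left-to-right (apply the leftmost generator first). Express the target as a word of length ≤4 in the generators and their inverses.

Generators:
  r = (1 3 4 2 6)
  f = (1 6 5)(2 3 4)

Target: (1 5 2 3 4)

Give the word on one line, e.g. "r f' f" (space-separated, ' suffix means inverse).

f' r'

  after f': (1 5 6)(2 4 3)
  after r': (1 5 2 3 4)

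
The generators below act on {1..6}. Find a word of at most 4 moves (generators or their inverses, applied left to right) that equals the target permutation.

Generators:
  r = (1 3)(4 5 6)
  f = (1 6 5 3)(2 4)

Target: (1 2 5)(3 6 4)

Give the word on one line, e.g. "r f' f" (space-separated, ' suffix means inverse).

  after r: (1 3)(4 5 6)
  after f': (1 5)(2 4 6)
  after r': (1 4 5 3)(2 6)
  after f: (1 2 5)(3 6 4)

r f' r' f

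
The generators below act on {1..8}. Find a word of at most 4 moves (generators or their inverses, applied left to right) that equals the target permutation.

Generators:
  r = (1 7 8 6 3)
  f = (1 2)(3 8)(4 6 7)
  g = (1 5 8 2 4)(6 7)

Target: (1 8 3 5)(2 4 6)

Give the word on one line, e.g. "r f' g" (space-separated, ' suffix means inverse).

f' g'

  after f': (1 2)(3 8)(4 7 6)
  after g': (1 8 3 5)(2 4 6)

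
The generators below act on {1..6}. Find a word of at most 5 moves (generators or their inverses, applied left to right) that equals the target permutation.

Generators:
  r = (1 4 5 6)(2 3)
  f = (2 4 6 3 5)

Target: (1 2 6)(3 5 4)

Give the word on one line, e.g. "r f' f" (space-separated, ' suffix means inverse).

r' r' r' f'

  after r': (1 6 5 4)(2 3)
  after r': (1 5)(4 6)
  after r': (1 4 5 6)(2 3)
  after f': (1 2 6)(3 5 4)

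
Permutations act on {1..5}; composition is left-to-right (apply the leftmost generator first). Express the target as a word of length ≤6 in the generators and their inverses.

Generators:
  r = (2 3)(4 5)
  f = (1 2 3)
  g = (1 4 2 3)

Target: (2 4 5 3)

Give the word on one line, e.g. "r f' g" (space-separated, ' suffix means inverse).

  after f: (1 2 3)
  after r: (1 3)(4 5)
  after f': (1 2)(4 5)
  after g: (1 3)(2 4 5)
  after f: (2 4 5 3)

f r f' g f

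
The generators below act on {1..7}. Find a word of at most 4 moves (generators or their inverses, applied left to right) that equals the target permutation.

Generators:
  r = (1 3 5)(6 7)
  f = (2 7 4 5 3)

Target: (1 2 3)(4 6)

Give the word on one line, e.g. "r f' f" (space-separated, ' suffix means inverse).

  after f': (2 3 5 4 7)
  after r: (1 3)(2 5 4 6 7)
  after f: (1 2 3)(4 6)

f' r f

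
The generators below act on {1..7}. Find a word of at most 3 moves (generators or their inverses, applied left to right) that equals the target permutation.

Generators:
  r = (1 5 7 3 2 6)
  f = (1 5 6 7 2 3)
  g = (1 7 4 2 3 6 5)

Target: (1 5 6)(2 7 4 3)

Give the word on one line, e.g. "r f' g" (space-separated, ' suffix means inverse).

g r'

  after g: (1 7 4 2 3 6 5)
  after r': (1 5 6)(2 7 4 3)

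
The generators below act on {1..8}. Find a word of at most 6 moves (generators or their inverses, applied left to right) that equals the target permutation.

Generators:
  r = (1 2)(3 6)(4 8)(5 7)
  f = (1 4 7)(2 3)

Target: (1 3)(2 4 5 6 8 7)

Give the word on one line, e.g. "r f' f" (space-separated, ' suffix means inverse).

  after r': (1 2)(3 6)(4 8)(5 7)
  after f: (1 3 6 2 4 8 7 5)
  after r': (1 6)(2 8 5)
  after f: (1 6 4 7)(2 8 5 3)
  after r': (1 3)(2 4 5 6 8 7)

r' f r' f r'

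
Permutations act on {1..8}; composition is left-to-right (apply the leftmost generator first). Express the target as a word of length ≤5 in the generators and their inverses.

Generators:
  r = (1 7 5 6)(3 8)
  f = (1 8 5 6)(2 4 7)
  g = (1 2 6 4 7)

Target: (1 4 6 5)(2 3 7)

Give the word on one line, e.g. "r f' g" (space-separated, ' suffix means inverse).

  after r': (1 6 5 7)(3 8)
  after g': (1 2)(3 8)(4 6 5)
  after f: (1 4)(2 8 3 5 7)
  after r': (1 4 6 5)(2 3 7)

r' g' f r'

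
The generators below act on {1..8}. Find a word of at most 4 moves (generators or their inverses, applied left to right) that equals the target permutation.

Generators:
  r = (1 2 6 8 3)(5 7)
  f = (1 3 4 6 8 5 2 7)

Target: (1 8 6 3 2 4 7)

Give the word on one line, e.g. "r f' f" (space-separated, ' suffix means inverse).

f' f' r f

  after f': (1 7 2 5 8 6 4 3)
  after f': (1 2 8 4)(3 7 5 6)
  after r: (1 6)(2 3 5 8 4)
  after f: (1 8 6 3 2 4 7)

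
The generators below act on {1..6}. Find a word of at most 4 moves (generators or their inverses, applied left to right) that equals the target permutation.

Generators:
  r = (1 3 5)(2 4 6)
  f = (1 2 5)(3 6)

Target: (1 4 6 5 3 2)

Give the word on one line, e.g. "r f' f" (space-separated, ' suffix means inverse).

  after f: (1 2 5)(3 6)
  after r: (1 4 6 5 3 2)

f r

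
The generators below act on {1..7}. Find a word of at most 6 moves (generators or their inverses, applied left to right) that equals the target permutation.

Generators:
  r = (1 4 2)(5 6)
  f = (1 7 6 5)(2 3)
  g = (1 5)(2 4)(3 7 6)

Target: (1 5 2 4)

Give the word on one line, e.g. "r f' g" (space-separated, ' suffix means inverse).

g' f g' r' f

  after g': (1 5)(2 4)(3 6 7)
  after f: (2 4 3 5 7)
  after g': (1 5 3)(4 6 7)
  after r': (1 6 7)(2 4 5 3)
  after f: (1 5 2 4)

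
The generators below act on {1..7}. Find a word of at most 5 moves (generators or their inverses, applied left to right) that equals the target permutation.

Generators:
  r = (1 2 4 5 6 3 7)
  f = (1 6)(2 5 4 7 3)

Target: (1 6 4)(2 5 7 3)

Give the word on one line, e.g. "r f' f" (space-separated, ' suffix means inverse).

  after f': (1 6)(2 3 7 4 5)
  after r': (1 5)(2 6 7)
  after f': (1 2)(3 7)(4 5 6)
  after f': (1 3 4 2 6 5)
  after r': (1 6 4)(2 5 7 3)

f' r' f' f' r'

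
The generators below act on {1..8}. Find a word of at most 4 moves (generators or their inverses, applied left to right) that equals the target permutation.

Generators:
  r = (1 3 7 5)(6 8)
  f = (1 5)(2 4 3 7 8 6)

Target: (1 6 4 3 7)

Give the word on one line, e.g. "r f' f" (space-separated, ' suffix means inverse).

f' r' f f

  after f': (1 5)(2 6 8 7 3 4)
  after r': (1 7)(2 8 3 4)
  after f: (1 8 7 5)(2 6)
  after f: (1 6 4 3 7)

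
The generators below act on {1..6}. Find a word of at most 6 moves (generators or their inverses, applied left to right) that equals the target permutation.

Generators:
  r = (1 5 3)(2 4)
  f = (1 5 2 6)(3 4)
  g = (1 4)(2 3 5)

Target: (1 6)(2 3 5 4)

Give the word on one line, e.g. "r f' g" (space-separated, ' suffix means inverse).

g' g' f' r' g

  after g': (1 4)(2 5 3)
  after g': (2 3 5)
  after f': (1 6 2 4 3)
  after r': (1 6 4 5)
  after g: (1 6)(2 3 5 4)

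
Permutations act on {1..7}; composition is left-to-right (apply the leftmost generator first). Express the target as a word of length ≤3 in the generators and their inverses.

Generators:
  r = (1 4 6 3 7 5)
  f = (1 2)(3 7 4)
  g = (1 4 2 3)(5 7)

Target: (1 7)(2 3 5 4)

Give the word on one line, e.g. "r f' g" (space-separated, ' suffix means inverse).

  after f: (1 2)(3 7 4)
  after g: (1 3 5 7 2 4)
  after f: (1 7)(2 3 5 4)

f g f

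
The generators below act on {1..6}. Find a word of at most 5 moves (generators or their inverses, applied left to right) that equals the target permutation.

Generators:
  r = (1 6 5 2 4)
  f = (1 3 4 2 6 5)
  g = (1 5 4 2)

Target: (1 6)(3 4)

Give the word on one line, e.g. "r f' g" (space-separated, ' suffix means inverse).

r' g f

  after r': (1 4 2 5 6)
  after g: (1 2 4)(5 6)
  after f: (1 6)(3 4)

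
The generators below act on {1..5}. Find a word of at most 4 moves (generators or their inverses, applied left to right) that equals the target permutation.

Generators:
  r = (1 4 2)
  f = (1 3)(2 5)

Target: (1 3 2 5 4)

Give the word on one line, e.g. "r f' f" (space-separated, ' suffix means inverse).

  after f': (1 3)(2 5)
  after r': (1 3 2 5 4)

f' r'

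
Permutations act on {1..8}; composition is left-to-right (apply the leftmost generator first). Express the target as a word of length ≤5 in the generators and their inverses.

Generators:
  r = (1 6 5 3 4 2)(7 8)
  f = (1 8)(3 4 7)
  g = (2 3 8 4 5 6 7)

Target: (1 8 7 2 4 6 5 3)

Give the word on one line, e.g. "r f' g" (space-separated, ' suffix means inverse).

  after f': (1 8)(3 7 4)
  after f': (3 4 7)
  after g': (2 7)(3 8)(4 6 5)
  after f': (1 8 7 2 4 6 5 3)

f' f' g' f'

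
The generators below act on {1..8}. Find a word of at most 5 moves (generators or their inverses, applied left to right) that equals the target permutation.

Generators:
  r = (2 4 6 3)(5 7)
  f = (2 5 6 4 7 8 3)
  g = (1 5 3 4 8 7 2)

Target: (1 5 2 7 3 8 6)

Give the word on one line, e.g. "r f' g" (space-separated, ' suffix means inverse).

r g' g' r'

  after r: (2 4 6 3)(5 7)
  after g': (1 2 3 7)(4 6 5 8)
  after g': (1 7 2 5 4 6)(3 8)
  after r': (1 5 2 7 3 8 6)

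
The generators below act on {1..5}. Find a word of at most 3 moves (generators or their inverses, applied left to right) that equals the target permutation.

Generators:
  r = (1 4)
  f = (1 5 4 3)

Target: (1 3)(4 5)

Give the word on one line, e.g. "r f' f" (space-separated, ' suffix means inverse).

  after f': (1 3 4 5)
  after r': (1 3)(4 5)

f' r'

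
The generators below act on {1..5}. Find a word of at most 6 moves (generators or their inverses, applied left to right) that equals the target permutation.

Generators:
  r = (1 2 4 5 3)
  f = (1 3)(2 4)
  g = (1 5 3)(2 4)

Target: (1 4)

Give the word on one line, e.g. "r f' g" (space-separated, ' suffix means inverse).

  after g: (1 5 3)(2 4)
  after f': (1 5)
  after f': (1 5 3)(2 4)
  after r': (1 4)

g f' f' r'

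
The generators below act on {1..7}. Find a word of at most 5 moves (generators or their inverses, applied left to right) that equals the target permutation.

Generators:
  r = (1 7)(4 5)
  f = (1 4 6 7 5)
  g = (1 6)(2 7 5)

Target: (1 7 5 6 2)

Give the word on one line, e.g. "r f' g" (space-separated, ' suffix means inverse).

  after g': (1 6)(2 5 7)
  after f: (1 7 2)(4 6)
  after r': (2 7)(4 6 5)
  after g: (1 6 2 5 4)
  after f: (1 7 5 6 2)

g' f r' g f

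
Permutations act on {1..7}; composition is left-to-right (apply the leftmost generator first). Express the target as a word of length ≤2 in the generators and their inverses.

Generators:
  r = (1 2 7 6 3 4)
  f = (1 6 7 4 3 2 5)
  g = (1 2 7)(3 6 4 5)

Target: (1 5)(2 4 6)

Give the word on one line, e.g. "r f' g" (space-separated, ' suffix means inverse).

  after r: (1 2 7 6 3 4)
  after f: (1 5)(2 4 6)

r f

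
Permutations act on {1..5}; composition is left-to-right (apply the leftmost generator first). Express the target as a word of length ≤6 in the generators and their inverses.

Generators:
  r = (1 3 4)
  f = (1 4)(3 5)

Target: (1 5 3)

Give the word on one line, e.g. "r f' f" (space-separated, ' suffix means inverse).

  after f: (1 4)(3 5)
  after r': (1 3 5)
  after f: (1 5 4)
  after r': (1 5 3)

f r' f r'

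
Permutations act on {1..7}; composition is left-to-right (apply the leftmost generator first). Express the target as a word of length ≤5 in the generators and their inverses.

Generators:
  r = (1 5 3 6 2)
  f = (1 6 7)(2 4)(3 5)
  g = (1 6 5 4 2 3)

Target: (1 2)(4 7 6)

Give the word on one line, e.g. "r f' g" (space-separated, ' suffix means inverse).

  after g': (1 3 2 4 5 6)
  after g': (1 2 5)(3 4 6)
  after f: (1 4 7)(2 3)(5 6)
  after g: (1 2)(4 7 6)

g' g' f g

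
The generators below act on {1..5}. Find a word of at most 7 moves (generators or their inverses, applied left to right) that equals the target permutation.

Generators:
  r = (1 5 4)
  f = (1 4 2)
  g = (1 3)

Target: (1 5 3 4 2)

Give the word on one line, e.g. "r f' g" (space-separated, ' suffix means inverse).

  after g: (1 3)
  after f: (1 3 4 2)
  after r': (1 3 5)(2 4)
  after g': (2 4)(3 5)
  after r: (1 5 3 4 2)

g f r' g' r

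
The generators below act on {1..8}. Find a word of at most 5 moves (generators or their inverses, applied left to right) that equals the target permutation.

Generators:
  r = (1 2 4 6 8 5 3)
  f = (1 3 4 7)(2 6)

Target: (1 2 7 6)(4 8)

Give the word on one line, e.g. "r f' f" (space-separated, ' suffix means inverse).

  after r': (1 3 5 8 6 4 2)
  after f: (1 4 6 7)(2 3 5 8)
  after f: (1 7 3 5 8 6)(2 4)
  after f: (2 7 4 6 3 5 8)
  after r: (1 2 7 6)(4 8)

r' f f f r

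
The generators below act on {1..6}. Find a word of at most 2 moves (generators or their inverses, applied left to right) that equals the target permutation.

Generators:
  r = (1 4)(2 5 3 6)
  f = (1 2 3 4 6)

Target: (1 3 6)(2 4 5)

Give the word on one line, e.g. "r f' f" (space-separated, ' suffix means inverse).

f' r'

  after f': (1 6 4 3 2)
  after r': (1 3 6)(2 4 5)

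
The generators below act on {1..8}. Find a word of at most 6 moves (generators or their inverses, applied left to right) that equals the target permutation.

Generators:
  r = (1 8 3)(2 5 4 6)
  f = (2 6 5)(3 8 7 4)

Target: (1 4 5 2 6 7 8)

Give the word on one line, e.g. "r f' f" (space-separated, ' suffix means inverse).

r' f f f

  after r': (1 3 8)(2 6 4 5)
  after f: (1 8)(2 5 6 3 7 4)
  after f: (1 7 3 4 6 8)
  after f: (1 4 5 2 6 7 8)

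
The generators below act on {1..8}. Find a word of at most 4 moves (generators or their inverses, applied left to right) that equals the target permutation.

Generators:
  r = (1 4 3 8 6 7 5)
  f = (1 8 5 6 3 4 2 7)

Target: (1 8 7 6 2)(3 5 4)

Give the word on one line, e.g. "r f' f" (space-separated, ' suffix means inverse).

  after r': (1 5 7 6 8 3 4)
  after r': (1 7 8 4 5 6 3)
  after f: (2 7 5 3 8)(4 6)
  after f: (1 8 7 6 2)(3 5 4)

r' r' f f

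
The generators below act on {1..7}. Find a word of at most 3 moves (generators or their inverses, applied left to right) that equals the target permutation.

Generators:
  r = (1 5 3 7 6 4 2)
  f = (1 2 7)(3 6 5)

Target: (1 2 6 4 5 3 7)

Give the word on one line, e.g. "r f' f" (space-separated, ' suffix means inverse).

  after r': (1 2 4 6 7 3 5)
  after f': (2 4 3 6)(5 7)
  after r': (1 2 6 4 5 3 7)

r' f' r'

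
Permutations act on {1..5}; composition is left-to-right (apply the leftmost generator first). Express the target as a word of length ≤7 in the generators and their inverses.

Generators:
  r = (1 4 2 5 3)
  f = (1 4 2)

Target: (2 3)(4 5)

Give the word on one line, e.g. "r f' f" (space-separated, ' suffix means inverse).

  after r': (1 3 5 2 4)
  after f: (1 3 5)
  after r: (2 5 4)
  after r: (1 4 5 2 3)
  after f': (2 3)(4 5)

r' f r r f'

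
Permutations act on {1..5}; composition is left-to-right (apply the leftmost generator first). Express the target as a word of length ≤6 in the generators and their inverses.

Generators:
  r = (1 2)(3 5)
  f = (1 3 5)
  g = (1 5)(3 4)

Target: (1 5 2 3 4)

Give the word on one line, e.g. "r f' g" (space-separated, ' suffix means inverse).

f r g f'

  after f: (1 3 5)
  after r: (1 5 2)
  after g: (2 5)(3 4)
  after f': (1 5 2 3 4)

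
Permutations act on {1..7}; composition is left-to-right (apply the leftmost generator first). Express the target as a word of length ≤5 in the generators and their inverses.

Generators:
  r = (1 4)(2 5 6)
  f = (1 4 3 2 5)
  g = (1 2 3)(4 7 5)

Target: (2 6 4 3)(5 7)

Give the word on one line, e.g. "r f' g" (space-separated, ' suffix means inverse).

f r' r' f g

  after f: (1 4 3 2 5)
  after r': (3 6 5 4)
  after r': (1 4 3 5)(2 6)
  after f: (1 3)(2 6 5 4)
  after g: (2 6 4 3)(5 7)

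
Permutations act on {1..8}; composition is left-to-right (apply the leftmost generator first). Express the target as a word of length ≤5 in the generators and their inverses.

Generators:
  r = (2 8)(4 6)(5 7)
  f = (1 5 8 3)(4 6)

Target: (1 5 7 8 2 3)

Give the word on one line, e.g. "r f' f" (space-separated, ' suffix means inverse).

  after r': (2 8)(4 6)(5 7)
  after f': (1 3 8 2 5 7)
  after f': (1 8 2)(3 5 7)(4 6)
  after f': (1 5 7 8 2 3)

r' f' f' f'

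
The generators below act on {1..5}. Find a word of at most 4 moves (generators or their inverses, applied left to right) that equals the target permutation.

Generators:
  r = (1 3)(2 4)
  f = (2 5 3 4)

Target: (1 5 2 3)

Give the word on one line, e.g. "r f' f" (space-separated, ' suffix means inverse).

  after r: (1 3)(2 4)
  after f': (1 5 2 3)

r f'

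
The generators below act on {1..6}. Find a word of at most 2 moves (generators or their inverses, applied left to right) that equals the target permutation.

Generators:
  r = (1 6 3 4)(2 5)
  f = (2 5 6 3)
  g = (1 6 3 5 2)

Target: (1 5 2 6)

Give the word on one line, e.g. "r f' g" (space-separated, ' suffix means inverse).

g' f

  after g': (1 2 5 3 6)
  after f: (1 5 2 6)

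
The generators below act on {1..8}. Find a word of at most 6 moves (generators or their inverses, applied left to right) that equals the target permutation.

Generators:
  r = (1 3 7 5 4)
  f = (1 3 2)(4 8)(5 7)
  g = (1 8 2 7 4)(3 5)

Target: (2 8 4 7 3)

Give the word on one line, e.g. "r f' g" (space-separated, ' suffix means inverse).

  after r': (1 4 5 7 3)
  after g': (1 7 5 2 8)(3 4)
  after f: (1 5)(2 4)(3 8)
  after r: (1 4 2)(3 8 7 5)
  after g: (2 8 4 7 3)

r' g' f r g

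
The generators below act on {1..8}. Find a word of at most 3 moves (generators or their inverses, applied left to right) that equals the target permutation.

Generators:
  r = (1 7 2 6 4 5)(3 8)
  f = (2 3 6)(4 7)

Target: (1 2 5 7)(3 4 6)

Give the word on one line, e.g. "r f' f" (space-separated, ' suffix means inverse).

  after f': (2 6 3)(4 7)
  after r: (1 7 5)(2 4)(3 6 8)
  after r: (1 2 5 7)(3 4 6)

f' r r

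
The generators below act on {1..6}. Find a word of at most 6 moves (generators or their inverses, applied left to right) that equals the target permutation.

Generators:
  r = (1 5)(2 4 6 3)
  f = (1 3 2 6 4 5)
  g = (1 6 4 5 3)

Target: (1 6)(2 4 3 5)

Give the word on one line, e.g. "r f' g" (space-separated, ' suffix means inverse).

  after f': (1 5 4 6 2 3)
  after r: (3 5 6 4)
  after f: (1 3)(2 6 5 4)
  after r': (1 6)(2 4 3 5)

f' r f r'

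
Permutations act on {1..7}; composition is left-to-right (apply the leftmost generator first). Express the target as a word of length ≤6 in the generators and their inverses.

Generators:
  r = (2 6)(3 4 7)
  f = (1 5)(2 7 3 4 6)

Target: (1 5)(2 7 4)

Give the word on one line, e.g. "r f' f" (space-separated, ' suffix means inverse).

f' r' f' r' f

  after f': (1 5)(2 6 4 3 7)
  after r': (1 5)(3 4 7 6)
  after f': (2 6 7 4)
  after r': (3 7)(4 6)
  after f: (1 5)(2 7 4)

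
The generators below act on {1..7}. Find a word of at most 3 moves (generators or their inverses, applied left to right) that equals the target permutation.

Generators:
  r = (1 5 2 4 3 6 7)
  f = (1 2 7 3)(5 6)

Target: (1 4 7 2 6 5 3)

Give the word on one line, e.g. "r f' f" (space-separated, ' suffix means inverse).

  after r: (1 5 2 4 3 6 7)
  after r: (1 2 3 7 5 4 6)
  after r: (1 4 7 2 6 5 3)

r r r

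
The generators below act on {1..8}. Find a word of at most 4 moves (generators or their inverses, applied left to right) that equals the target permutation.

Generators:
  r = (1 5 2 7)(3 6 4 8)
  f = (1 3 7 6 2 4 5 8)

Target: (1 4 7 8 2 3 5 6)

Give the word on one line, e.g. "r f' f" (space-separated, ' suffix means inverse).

r' r' f

  after r': (1 7 2 5)(3 8 4 6)
  after r': (1 2)(3 4)(5 7)(6 8)
  after f: (1 4 7 8 2 3 5 6)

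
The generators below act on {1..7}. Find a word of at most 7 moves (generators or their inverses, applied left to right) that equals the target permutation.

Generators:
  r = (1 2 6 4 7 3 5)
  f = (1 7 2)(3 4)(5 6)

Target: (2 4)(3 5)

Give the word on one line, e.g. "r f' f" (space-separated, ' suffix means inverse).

  after r: (1 2 6 4 7 3 5)
  after r: (1 6 7 5 2 4 3)
  after r: (1 4 5 6 3 2 7)
  after r: (1 7 2 3 6 5 4)
  after f': (2 4)(3 5)

r r r r f'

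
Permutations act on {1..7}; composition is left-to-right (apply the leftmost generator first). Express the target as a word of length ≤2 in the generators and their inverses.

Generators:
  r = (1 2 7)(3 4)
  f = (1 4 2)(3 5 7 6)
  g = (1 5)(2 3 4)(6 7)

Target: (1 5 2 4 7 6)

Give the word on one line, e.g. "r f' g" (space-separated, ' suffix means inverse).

g r

  after g: (1 5)(2 3 4)(6 7)
  after r: (1 5 2 4 7 6)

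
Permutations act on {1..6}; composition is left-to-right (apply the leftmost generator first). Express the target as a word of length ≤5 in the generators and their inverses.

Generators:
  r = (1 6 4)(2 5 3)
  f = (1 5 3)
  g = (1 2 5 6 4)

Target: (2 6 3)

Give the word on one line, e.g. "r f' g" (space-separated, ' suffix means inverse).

g' r' f g r

  after g': (1 4 6 5 2)
  after r': (1 6 2 4)(3 5)
  after f: (1 6 2 4 5)
  after g: (1 4 6 5 2)
  after r: (2 6 3)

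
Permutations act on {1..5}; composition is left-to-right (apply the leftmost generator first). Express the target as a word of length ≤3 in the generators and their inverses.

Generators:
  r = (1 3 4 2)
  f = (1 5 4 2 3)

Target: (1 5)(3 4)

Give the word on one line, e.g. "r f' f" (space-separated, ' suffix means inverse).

  after f: (1 5 4 2 3)
  after r': (1 5 3 2)
  after r': (1 5)(3 4)

f r' r'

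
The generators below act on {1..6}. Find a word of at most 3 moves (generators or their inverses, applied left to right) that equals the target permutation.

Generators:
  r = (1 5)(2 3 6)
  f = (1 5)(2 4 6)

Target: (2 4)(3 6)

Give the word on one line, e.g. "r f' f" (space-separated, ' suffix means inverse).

f r

  after f: (1 5)(2 4 6)
  after r: (2 4)(3 6)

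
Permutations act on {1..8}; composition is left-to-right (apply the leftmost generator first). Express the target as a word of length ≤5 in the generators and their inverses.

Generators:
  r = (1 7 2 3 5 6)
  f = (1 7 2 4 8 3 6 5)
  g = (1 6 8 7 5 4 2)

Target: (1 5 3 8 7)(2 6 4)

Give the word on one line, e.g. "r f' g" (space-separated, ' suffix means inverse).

  after g: (1 6 8 7 5 4 2)
  after f': (1 3 8)(2 5)(4 7 6)
  after r: (1 5 3 8 7)(2 6 4)

g f' r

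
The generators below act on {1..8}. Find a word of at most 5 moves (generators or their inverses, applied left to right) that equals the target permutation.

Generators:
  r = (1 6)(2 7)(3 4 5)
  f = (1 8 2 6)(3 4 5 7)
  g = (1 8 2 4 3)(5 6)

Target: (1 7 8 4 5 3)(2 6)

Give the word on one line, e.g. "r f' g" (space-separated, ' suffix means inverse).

g' g' g' r' g'

  after g': (1 3 4 2 8)(5 6)
  after g': (1 4 8 3 2)
  after g': (1 2 3 8 4)(5 6)
  after r': (1 7 2 5)(3 8)(4 6)
  after g': (1 7 8 4 5 3)(2 6)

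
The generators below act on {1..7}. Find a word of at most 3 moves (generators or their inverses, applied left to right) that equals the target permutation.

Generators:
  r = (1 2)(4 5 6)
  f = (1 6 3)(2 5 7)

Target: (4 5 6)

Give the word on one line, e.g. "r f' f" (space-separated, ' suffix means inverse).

r' r'

  after r': (1 2)(4 6 5)
  after r': (4 5 6)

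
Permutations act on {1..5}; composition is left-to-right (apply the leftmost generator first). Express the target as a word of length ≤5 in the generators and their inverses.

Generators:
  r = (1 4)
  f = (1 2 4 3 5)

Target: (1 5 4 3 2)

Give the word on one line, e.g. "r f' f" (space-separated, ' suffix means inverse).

  after f: (1 2 4 3 5)
  after r: (1 2)(3 5 4)
  after f: (1 4 5 3)
  after r: (3 4 5)
  after f': (1 5 4 3 2)

f r f r f'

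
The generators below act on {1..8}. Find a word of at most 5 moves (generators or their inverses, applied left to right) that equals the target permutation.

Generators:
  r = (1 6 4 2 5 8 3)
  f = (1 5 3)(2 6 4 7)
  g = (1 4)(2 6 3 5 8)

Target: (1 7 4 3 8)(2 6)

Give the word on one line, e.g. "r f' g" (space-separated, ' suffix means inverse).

g f g r

  after g: (1 4)(2 6 3 5 8)
  after f: (1 7 2 4 5 8 6)
  after g: (1 7 6 4 8 3 5 2)
  after r: (1 7 4 3 8)(2 6)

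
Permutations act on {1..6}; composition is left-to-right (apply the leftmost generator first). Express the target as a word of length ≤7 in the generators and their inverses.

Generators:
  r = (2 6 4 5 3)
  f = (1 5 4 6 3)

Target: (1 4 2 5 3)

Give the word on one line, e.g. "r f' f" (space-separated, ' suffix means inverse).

  after f': (1 3 6 4 5)
  after r': (1 5)(2 3)
  after r': (1 4 6 2 5)
  after r': (1 6 3 5)(2 4)
  after f': (1 4 2 5 3)

f' r' r' r' f'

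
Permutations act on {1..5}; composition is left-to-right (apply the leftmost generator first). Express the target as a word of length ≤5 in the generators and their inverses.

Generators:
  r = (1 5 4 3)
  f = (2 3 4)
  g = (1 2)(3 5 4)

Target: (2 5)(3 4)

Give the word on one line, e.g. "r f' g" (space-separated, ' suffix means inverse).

  after g': (1 2)(3 4 5)
  after f: (1 3 2)(4 5)
  after r: (2 5 3)
  after f': (2 5)(3 4)

g' f r f'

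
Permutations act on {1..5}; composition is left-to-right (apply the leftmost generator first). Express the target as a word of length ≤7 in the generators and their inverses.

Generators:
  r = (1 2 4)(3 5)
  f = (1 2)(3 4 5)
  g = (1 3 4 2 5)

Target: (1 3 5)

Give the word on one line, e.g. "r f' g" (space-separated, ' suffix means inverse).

r f f r g'

  after r: (1 2 4)(3 5)
  after f: (2 5 4)
  after f: (1 2 3 4)
  after r: (1 4 2 5 3)
  after g': (1 3 5)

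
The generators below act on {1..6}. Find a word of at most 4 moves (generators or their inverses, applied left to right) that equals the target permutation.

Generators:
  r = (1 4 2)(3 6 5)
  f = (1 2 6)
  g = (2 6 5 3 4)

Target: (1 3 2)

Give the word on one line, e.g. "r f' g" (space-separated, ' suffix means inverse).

  after r': (1 2 4)(3 5 6)
  after r': (1 4 2)(3 6 5)
  after g': (1 3 2)

r' r' g'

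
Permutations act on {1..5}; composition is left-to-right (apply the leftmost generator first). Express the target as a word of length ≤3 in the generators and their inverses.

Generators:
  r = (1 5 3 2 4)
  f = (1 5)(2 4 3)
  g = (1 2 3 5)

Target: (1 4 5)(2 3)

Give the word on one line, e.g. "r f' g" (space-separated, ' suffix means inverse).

f' g' f'

  after f': (1 5)(2 3 4)
  after g': (1 3 4)
  after f': (1 4 5)(2 3)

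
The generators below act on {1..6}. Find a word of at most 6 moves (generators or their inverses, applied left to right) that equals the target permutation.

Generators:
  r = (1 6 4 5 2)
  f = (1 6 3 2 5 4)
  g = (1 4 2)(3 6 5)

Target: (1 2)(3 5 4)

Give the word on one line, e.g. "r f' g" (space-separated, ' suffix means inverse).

  after g: (1 4 2)(3 6 5)
  after r': (1 6 4 5 3)
  after g': (1 3 2 4 6)
  after f: (1 2)(3 5 4)

g r' g' f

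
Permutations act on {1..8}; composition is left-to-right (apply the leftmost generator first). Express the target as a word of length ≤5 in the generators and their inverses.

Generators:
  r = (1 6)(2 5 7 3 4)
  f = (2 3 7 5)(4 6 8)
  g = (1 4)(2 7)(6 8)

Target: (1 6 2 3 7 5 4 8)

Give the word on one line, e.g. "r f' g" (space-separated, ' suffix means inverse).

  after f: (2 3 7 5)(4 6 8)
  after f: (2 7)(3 5)(4 8 6)
  after r: (1 6 2 3 7 5 4 8)

f f r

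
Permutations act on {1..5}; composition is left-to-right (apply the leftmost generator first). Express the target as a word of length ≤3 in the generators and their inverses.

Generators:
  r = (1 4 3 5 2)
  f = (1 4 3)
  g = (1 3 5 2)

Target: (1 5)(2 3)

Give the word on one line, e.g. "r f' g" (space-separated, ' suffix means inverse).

  after g': (1 2 5 3)
  after g': (1 5)(2 3)

g' g'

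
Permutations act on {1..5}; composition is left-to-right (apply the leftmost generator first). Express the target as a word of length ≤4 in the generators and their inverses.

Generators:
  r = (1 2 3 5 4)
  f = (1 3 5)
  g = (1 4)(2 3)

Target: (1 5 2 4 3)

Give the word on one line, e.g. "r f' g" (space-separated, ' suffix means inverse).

g f f r'

  after g: (1 4)(2 3)
  after f: (1 4 3 2 5)
  after f: (1 4 5 3 2)
  after r': (1 5 2 4 3)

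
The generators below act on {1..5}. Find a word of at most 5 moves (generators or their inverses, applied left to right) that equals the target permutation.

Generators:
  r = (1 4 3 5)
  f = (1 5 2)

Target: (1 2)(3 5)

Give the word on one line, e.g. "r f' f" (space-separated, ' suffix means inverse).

  after f: (1 5 2)
  after r: (2 4 3 5)
  after f: (1 5)(2 4 3)
  after f: (1 2 4 3)
  after r': (1 2)(3 5)

f r f f r'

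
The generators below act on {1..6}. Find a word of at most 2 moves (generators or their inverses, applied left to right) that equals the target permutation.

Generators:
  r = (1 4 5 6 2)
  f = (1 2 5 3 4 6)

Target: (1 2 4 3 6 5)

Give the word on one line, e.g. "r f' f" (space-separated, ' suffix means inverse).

f' r

  after f': (1 6 4 3 5 2)
  after r: (1 2 4 3 6 5)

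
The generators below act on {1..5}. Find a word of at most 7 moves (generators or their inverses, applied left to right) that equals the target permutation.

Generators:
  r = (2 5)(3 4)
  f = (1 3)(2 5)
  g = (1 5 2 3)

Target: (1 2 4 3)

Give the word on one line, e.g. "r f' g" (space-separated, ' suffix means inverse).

  after r': (2 5)(3 4)
  after g: (1 5 3 4)
  after g: (1 2 3 4 5)
  after r: (1 5)(2 4)
  after g: (1 2 4 3)

r' g g r g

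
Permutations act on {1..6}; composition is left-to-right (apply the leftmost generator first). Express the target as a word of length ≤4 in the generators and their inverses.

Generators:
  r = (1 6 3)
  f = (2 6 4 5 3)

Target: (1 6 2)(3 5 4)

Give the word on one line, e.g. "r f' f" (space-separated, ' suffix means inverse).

f' r

  after f': (2 3 5 4 6)
  after r: (1 6 2)(3 5 4)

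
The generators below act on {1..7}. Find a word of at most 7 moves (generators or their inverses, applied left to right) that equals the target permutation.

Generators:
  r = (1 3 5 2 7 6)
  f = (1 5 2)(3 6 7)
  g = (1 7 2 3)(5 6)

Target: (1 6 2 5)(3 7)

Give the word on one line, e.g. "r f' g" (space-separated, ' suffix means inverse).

r' r' r' r' g'

  after r': (1 6 7 2 5 3)
  after r': (1 7 5)(2 3 6)
  after r': (1 2)(3 7)(5 6)
  after r': (1 5 7)(2 6 3)
  after g': (1 6 2 5)(3 7)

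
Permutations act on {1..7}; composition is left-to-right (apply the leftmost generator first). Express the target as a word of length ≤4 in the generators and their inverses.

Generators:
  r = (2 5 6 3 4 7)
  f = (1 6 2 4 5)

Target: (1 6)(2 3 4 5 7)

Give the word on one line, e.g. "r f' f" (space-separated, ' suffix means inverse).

  after f': (1 5 4 2 6)
  after r: (1 6)(2 3 4 5 7)

f' r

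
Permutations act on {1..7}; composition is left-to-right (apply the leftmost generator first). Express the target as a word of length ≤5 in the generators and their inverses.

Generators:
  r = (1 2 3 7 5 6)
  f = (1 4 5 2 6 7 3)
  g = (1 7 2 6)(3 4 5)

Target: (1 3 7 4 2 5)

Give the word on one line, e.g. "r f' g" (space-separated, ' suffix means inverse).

r' f f

  after r': (1 6 5 7 3 2)
  after f: (1 7)(2 4 5 3 6)
  after f: (1 3 7 4 2 5)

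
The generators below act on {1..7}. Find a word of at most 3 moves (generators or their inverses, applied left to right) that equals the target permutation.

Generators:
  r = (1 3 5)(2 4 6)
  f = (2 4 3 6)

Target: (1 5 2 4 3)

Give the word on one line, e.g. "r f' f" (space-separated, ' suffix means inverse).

r' f' f'

  after r': (1 5 3)(2 6 4)
  after f': (1 5 4 6 2 3)
  after f': (1 5 2 4 3)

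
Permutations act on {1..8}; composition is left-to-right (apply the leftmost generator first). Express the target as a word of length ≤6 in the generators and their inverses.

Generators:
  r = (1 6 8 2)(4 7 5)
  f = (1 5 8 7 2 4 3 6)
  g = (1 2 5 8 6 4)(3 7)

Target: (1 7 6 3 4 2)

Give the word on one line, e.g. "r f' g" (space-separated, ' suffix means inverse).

f' f' r g'

  after f': (1 6 3 4 2 7 8 5)
  after f': (1 3 2 8)(4 7 5 6)
  after r: (1 3)(4 5 8 6 7)
  after g': (1 7 6 3 4 2)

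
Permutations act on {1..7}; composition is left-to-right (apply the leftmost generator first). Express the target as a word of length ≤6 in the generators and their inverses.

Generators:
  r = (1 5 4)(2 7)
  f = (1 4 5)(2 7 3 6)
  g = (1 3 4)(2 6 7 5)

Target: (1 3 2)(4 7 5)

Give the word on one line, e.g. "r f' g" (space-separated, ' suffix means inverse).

  after r: (1 5 4)(2 7)
  after f: (2 3 6)
  after r': (1 4 5)(2 3 6 7)
  after g': (1 3 2)(4 7 5)

r f r' g'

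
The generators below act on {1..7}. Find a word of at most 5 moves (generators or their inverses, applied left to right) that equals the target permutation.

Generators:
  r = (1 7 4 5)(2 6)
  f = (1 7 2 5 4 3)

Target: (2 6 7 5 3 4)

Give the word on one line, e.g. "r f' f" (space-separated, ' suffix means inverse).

r' f r' r'

  after r': (1 5 4 7)(2 6)
  after f: (1 4 2 6 5 3)
  after r': (1 7)(3 5)(4 6)
  after r': (2 6 7 5 3 4)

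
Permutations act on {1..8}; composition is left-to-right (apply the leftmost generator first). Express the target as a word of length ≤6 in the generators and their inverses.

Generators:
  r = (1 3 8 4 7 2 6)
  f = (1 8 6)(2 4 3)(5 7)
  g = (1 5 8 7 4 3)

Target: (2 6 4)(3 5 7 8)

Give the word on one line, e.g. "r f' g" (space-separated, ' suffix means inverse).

g' r g' g'

  after g': (1 3 4 7 8 5)
  after r: (1 8 5 3 7 4 2 6)
  after g': (1 5 4 2 6 3 8)
  after g': (2 6 4)(3 5 7 8)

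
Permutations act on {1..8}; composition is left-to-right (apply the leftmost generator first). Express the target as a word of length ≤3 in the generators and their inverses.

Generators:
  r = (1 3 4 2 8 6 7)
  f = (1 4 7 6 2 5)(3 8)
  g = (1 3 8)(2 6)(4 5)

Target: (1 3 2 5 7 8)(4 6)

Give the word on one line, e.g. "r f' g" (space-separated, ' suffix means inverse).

f r'

  after f: (1 4 7 6 2 5)(3 8)
  after r': (1 3 2 5 7 8)(4 6)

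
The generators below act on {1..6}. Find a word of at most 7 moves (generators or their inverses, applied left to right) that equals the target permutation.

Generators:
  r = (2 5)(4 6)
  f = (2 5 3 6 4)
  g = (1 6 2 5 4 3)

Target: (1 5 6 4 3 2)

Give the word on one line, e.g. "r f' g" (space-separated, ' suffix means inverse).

g r' f' g g

  after g: (1 6 2 5 4 3)
  after r': (1 4 3)(5 6)
  after f': (1 6 2 4 5 3)
  after g: (1 2 3 6 5)
  after g: (1 5 6 4 3 2)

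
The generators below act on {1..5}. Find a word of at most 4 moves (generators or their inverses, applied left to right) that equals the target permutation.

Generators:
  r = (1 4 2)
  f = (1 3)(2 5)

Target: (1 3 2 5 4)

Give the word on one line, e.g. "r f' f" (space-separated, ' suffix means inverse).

  after f: (1 3)(2 5)
  after r': (1 3 2 5 4)

f r'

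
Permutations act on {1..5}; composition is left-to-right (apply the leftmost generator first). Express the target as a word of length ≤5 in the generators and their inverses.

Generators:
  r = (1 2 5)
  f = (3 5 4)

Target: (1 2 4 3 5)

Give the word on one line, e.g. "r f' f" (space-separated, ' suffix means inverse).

  after r: (1 2 5)
  after f: (1 2 4 3 5)
  after f: (1 2 3 4 5)
  after f: (1 2 5)
  after f: (1 2 4 3 5)

r f f f f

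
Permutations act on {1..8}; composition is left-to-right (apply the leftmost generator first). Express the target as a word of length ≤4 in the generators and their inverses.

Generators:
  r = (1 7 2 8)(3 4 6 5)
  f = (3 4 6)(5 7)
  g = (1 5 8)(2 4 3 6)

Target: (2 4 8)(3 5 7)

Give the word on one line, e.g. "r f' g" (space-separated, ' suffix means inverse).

  after g': (1 8 5)(2 6 3 4)
  after f: (1 8 7 5)(2 3 6 4)
  after r: (2 4 8)(3 5 7)

g' f r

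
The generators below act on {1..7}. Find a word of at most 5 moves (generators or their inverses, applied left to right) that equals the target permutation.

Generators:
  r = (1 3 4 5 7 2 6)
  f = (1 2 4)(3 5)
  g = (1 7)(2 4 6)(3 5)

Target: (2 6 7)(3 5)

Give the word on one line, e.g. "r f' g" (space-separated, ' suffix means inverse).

  after g: (1 7)(2 4 6)(3 5)
  after f': (1 7 4 6)
  after g': (2 6 7)(3 5)

g f' g'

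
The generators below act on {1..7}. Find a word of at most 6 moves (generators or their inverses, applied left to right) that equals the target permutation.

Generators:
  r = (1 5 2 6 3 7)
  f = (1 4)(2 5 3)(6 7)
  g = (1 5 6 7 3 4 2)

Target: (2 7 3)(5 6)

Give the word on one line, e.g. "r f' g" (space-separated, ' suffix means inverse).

  after r': (1 7 3 6 2 5)
  after g: (1 3 7 4 2 6)
  after f: (1 2 7)(3 6 4 5)
  after g': (1 4)(2 6 3 5 7)
  after f': (2 7 3)(5 6)

r' g f g' f'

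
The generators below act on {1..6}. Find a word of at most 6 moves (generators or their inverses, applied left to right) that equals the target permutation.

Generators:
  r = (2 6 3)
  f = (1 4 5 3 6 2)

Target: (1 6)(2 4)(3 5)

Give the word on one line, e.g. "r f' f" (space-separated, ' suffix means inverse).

r f' f' f' r'

  after r: (2 6 3)
  after f': (1 2 3 6 5 4)
  after f': (1 6 4 2 5)
  after f': (1 3 5 2 4 6)
  after r': (1 6)(2 4)(3 5)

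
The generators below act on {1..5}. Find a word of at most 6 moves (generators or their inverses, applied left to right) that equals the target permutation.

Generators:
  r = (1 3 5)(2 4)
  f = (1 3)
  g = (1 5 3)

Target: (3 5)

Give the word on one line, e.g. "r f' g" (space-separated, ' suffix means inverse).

g f' r g' r'

  after g: (1 5 3)
  after f': (1 5)
  after r: (2 4)(3 5)
  after g': (1 3)(2 4)
  after r': (3 5)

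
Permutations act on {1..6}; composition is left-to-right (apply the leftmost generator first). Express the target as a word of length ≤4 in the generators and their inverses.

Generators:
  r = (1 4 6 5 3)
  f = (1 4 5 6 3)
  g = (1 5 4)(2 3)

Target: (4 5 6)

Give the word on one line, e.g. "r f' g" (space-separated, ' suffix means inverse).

r f'

  after r: (1 4 6 5 3)
  after f': (4 5 6)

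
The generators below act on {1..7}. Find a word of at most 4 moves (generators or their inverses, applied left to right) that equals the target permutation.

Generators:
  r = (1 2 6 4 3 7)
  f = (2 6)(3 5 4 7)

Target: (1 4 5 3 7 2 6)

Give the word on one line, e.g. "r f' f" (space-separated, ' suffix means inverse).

r f r

  after r: (1 2 6 4 3 7)
  after f: (1 6 7)(4 5)
  after r: (1 4 5 3 7 2 6)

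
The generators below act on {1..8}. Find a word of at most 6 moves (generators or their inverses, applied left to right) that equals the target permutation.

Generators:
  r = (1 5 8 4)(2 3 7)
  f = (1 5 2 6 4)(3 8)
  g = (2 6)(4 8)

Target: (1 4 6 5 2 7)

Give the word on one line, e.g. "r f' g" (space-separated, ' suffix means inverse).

  after g': (2 6)(4 8)
  after r: (1 5 8)(2 6 3 7)
  after f': (3 7 5)(4 6 8)
  after r': (1 4 6 5 2 7)

g' r f' r'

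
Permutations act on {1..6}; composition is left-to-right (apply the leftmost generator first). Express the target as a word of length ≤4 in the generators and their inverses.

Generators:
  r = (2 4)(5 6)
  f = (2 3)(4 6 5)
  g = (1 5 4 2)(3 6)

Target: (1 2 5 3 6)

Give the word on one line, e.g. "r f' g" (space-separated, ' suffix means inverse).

  after r: (2 4)(5 6)
  after g': (1 2 5 3 6)

r g'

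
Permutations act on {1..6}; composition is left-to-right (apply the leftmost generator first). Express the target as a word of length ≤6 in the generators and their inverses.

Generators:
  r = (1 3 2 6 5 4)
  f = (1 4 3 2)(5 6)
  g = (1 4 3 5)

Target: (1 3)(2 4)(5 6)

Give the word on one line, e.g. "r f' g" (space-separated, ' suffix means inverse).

  after g': (1 5 3 4)
  after g': (1 3)(4 5)
  after r': (2 3 4 6)
  after r': (1 4 2)(3 5 6)
  after g: (1 3)(2 4)(5 6)

g' g' r' r' g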